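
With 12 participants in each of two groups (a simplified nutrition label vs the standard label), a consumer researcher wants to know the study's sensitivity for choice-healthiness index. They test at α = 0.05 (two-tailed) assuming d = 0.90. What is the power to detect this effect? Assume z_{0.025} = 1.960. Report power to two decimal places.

power ≈ 0.60

For two equal groups, power = Φ(d·√(n/2) − z_{α/2}).
d·√(n/2) = 0.90 × √(12/2) = 0.90 × 2.449 = 2.205.
z_β = 2.205 − 1.960 = 0.245.
Power = Φ(0.245) = 0.597.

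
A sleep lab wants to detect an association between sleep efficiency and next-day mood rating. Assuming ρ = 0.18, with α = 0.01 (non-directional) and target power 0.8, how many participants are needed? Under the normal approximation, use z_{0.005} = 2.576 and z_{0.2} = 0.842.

Fisher's z: C = ½·ln((1+r)/(1−r)) = ½·ln(1.4390) = 0.1820.
n = ((z_{α/2} + z_β)/C)² + 3.
(2.576 + 0.842) / 0.1820 = 3.418 / 0.1820 = 18.780.
n = 18.780² + 3 = 352.70 + 3 = 355.7.
Round up.

n = 356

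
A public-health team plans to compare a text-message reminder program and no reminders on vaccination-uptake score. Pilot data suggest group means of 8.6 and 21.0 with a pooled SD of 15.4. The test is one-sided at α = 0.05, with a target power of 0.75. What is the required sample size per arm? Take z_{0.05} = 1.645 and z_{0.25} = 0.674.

n = 17 per group

Cohen's d = |M₁ − M₂| / SD_pooled = |8.6 − 21.0| / 15.4 = 12.4 / 15.4 = 0.805.
For two independent groups with equal n: n = 2·((z_{α} + z_β) / d)².
z_{α} + z_β = 1.645 + 0.674 = 2.319.
n = 2 × (2.319 / 0.805)² = 2 × 2.881² = 2 × 8.30 = 16.6.
Round up to the next whole participant.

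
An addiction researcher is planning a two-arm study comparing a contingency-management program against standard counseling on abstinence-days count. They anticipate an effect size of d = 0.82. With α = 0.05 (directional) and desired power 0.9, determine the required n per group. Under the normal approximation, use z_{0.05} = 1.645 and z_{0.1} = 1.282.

For two independent groups with equal n: n = 2·((z_{α} + z_β) / d)².
z_{α} + z_β = 1.645 + 1.282 = 2.927.
n = 2 × (2.927 / 0.82)² = 2 × 3.570² = 2 × 12.74 = 25.5.
Round up to the next whole participant.

n = 26 per group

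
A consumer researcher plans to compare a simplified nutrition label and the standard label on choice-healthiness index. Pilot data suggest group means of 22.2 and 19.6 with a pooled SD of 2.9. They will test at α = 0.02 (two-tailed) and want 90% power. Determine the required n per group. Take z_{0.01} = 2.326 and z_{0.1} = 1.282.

n = 33 per group

Cohen's d = |M₁ − M₂| / SD_pooled = |22.2 − 19.6| / 2.9 = 2.6 / 2.9 = 0.897.
For two independent groups with equal n: n = 2·((z_{α/2} + z_β) / d)².
z_{α/2} + z_β = 2.326 + 1.282 = 3.608.
n = 2 × (3.608 / 0.897)² = 2 × 4.022² = 2 × 16.18 = 32.4.
Round up to the next whole participant.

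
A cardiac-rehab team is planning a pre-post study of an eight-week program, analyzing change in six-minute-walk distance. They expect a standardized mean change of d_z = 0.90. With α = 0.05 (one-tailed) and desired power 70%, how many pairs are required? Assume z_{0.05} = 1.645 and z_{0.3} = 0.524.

For a paired (one-sample on differences) test: n = ((z_{α} + z_β) / d)².
z_{α} + z_β = 1.645 + 0.524 = 2.169.
n = (2.169 / 0.90)² = 2.410² = 5.81.
Round up.

n = 6 pairs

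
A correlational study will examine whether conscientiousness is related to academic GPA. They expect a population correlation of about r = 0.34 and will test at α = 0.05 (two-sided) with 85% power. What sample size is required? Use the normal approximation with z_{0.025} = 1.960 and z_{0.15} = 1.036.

Fisher's z: C = ½·ln((1+r)/(1−r)) = ½·ln(2.0303) = 0.3541.
n = ((z_{α/2} + z_β)/C)² + 3.
(1.960 + 1.036) / 0.3541 = 2.996 / 0.3541 = 8.461.
n = 8.461² + 3 = 71.59 + 3 = 74.6.
Round up.

n = 75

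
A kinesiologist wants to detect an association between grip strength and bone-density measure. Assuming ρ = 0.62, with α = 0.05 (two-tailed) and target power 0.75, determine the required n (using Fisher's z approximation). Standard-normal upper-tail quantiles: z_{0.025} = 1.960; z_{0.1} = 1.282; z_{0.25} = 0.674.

Fisher's z: C = ½·ln((1+r)/(1−r)) = ½·ln(4.2632) = 0.7250.
n = ((z_{α/2} + z_β)/C)² + 3.
(1.960 + 0.674) / 0.7250 = 2.634 / 0.7250 = 3.633.
n = 3.633² + 3 = 13.20 + 3 = 16.2.
Round up.

n = 17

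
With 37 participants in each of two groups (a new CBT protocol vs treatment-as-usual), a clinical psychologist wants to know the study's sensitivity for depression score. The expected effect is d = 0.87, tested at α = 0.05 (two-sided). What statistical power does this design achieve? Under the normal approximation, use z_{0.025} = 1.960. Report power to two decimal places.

power ≈ 0.96

For two equal groups, power = Φ(d·√(n/2) − z_{α/2}).
d·√(n/2) = 0.87 × √(37/2) = 0.87 × 4.301 = 3.742.
z_β = 3.742 − 1.960 = 1.782.
Power = Φ(1.782) = 0.963.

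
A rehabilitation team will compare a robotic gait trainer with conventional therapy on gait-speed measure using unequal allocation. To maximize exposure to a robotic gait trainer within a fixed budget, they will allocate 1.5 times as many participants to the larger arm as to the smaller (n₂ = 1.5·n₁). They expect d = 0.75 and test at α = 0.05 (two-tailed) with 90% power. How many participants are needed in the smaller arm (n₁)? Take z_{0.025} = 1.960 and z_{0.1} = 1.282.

n₁ = 32

With allocation ratio k = n₂/n₁ = 1.5, Var(x̄₁−x̄₂) = σ²(1/n₁ + 1/(k·n₁)) = σ²·(k+1)/(k·n₁).
So n₁ = (1 + 1/k)·((z_{α/2} + z_β)/d)² = 1.667 × (3.242/0.75)².
n₁ = 1.667 × 18.69 = 31.1.
Round up: n₁ = 32, giving n₂ = 1.5 × 32 = 48.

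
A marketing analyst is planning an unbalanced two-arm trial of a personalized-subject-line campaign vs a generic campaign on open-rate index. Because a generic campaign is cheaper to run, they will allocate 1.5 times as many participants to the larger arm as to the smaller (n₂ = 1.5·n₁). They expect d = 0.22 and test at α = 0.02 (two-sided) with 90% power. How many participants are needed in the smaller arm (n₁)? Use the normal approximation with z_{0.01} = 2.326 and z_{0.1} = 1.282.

n₁ = 449

With allocation ratio k = n₂/n₁ = 1.5, Var(x̄₁−x̄₂) = σ²(1/n₁ + 1/(k·n₁)) = σ²·(k+1)/(k·n₁).
So n₁ = (1 + 1/k)·((z_{α/2} + z_β)/d)² = 1.667 × (3.608/0.22)².
n₁ = 1.667 × 268.96 = 448.3.
Round up: n₁ = 449, giving n₂ = ⌈1.5 × 449⌉ = ⌈673.5⌉ = 674.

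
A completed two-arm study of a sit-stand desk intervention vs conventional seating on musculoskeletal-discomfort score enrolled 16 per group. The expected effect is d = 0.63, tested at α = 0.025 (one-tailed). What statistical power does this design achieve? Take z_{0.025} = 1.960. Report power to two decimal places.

power ≈ 0.43

For two equal groups, power = Φ(d·√(n/2) − z_{α}).
d·√(n/2) = 0.63 × √(16/2) = 0.63 × 2.828 = 1.782.
z_β = 1.782 − 1.960 = -0.178.
Power = Φ(-0.178) = 0.429.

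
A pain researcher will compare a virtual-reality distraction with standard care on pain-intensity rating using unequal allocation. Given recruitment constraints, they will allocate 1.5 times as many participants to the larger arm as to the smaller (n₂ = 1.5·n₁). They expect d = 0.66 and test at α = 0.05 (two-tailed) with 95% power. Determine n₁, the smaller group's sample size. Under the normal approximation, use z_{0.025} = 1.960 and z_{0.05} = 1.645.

With allocation ratio k = n₂/n₁ = 1.5, Var(x̄₁−x̄₂) = σ²(1/n₁ + 1/(k·n₁)) = σ²·(k+1)/(k·n₁).
So n₁ = (1 + 1/k)·((z_{α/2} + z_β)/d)² = 1.667 × (3.605/0.66)².
n₁ = 1.667 × 29.83 = 49.7.
Round up: n₁ = 50, giving n₂ = 1.5 × 50 = 75.

n₁ = 50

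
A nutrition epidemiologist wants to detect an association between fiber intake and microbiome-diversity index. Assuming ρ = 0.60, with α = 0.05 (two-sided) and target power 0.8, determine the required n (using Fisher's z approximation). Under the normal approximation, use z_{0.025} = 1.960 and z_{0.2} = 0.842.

n = 20

Fisher's z: C = ½·ln((1+r)/(1−r)) = ½·ln(4.0000) = 0.6931.
n = ((z_{α/2} + z_β)/C)² + 3.
(1.960 + 0.842) / 0.6931 = 2.802 / 0.6931 = 4.043.
n = 4.043² + 3 = 16.34 + 3 = 19.3.
Round up.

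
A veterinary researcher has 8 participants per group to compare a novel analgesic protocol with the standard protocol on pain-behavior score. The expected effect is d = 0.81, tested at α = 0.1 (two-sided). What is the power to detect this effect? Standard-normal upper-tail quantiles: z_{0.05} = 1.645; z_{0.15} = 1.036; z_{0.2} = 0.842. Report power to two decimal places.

For two equal groups, power = Φ(d·√(n/2) − z_{α/2}).
d·√(n/2) = 0.81 × √(8/2) = 0.81 × 2.000 = 1.620.
z_β = 1.620 − 1.645 = -0.025.
Power = Φ(-0.025) = 0.490.

power ≈ 0.49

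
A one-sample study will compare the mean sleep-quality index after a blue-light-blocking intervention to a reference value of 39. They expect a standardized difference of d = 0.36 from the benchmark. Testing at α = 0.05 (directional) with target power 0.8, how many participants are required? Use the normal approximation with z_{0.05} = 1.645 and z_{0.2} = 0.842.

For a one-sample test: n = ((z_{α} + z_β) / d)².
z_{α} + z_β = 1.645 + 0.842 = 2.487.
n = (2.487 / 0.36)² = 6.908² = 47.73.
Round up.

n = 48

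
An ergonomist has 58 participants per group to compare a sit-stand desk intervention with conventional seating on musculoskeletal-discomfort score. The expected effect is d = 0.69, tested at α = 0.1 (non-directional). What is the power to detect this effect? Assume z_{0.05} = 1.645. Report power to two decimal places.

power ≈ 0.98

For two equal groups, power = Φ(d·√(n/2) − z_{α/2}).
d·√(n/2) = 0.69 × √(58/2) = 0.69 × 5.385 = 3.716.
z_β = 3.716 − 1.645 = 2.071.
Power = Φ(2.071) = 0.981.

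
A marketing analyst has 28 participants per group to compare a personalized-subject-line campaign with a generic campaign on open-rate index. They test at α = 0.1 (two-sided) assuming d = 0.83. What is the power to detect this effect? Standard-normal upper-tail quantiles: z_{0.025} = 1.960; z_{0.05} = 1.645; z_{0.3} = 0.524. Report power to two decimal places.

For two equal groups, power = Φ(d·√(n/2) − z_{α/2}).
d·√(n/2) = 0.83 × √(28/2) = 0.83 × 3.742 = 3.106.
z_β = 3.106 − 1.645 = 1.461.
Power = Φ(1.461) = 0.928.

power ≈ 0.93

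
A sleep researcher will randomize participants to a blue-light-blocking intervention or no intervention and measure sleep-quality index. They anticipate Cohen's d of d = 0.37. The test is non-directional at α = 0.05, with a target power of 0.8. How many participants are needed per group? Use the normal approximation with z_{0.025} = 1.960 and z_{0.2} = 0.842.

For two independent groups with equal n: n = 2·((z_{α/2} + z_β) / d)².
z_{α/2} + z_β = 1.960 + 0.842 = 2.802.
n = 2 × (2.802 / 0.37)² = 2 × 7.573² = 2 × 57.35 = 114.7.
Round up to the next whole participant.

n = 115 per group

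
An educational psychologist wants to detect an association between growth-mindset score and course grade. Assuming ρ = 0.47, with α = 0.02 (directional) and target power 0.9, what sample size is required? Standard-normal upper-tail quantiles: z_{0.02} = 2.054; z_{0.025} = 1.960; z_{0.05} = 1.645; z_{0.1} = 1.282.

Fisher's z: C = ½·ln((1+r)/(1−r)) = ½·ln(2.7736) = 0.5101.
n = ((z_{α} + z_β)/C)² + 3.
(2.054 + 1.282) / 0.5101 = 3.336 / 0.5101 = 6.540.
n = 6.540² + 3 = 42.77 + 3 = 45.8.
Round up.

n = 46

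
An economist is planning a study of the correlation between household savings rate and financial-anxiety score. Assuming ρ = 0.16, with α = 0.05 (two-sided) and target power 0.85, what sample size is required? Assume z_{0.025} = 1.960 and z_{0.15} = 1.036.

n = 348

Fisher's z: C = ½·ln((1+r)/(1−r)) = ½·ln(1.3810) = 0.1614.
n = ((z_{α/2} + z_β)/C)² + 3.
(1.960 + 1.036) / 0.1614 = 2.996 / 0.1614 = 18.563.
n = 18.563² + 3 = 344.57 + 3 = 347.6.
Round up.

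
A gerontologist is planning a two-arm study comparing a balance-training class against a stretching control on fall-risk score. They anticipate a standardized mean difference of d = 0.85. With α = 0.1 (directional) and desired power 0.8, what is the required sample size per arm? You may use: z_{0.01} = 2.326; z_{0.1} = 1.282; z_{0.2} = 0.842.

n = 13 per group

For two independent groups with equal n: n = 2·((z_{α} + z_β) / d)².
z_{α} + z_β = 1.282 + 0.842 = 2.124.
n = 2 × (2.124 / 0.85)² = 2 × 2.499² = 2 × 6.24 = 12.5.
Round up to the next whole participant.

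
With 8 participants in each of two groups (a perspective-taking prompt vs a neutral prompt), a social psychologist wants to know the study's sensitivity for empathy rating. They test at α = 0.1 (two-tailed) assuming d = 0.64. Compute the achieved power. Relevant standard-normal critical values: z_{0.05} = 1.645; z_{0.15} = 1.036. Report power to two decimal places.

For two equal groups, power = Φ(d·√(n/2) − z_{α/2}).
d·√(n/2) = 0.64 × √(8/2) = 0.64 × 2.000 = 1.280.
z_β = 1.280 − 1.645 = -0.365.
Power = Φ(-0.365) = 0.358.

power ≈ 0.36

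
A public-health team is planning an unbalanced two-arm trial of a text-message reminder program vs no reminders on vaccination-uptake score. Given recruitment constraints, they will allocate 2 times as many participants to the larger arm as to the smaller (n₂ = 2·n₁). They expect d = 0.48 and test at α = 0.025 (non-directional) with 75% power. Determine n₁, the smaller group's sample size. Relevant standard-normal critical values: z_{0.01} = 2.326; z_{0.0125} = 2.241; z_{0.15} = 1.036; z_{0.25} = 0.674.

With allocation ratio k = n₂/n₁ = 2, Var(x̄₁−x̄₂) = σ²(1/n₁ + 1/(k·n₁)) = σ²·(k+1)/(k·n₁).
So n₁ = (1 + 1/k)·((z_{α/2} + z_β)/d)² = 1.500 × (2.915/0.48)².
n₁ = 1.500 × 36.88 = 55.3.
Round up: n₁ = 56, giving n₂ = 2 × 56 = 112.

n₁ = 56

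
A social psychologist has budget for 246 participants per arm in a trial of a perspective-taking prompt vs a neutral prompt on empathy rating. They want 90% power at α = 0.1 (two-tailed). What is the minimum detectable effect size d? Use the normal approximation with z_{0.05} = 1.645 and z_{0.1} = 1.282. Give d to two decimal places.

d_min ≈ 0.26

For two independent groups of n = 246 each: d_min = (z_{α/2} + z_β)·√(2/n).
z-sum = 1.645 + 1.282 = 2.927.
d_min = 2.927 × √(2/246) = 2.927 × 0.0902 = 0.264.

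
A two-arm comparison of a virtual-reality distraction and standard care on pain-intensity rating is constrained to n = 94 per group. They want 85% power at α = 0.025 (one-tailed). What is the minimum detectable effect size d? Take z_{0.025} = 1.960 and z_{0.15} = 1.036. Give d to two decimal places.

d_min ≈ 0.44

For two independent groups of n = 94 each: d_min = (z_{α} + z_β)·√(2/n).
z-sum = 1.960 + 1.036 = 2.996.
d_min = 2.996 × √(2/94) = 2.996 × 0.1459 = 0.437.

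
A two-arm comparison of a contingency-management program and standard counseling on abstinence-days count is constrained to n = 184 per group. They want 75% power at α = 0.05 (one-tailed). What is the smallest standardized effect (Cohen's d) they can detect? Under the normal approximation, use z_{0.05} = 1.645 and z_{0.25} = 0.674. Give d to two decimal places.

For two independent groups of n = 184 each: d_min = (z_{α} + z_β)·√(2/n).
z-sum = 1.645 + 0.674 = 2.319.
d_min = 2.319 × √(2/184) = 2.319 × 0.1043 = 0.242.

d_min ≈ 0.24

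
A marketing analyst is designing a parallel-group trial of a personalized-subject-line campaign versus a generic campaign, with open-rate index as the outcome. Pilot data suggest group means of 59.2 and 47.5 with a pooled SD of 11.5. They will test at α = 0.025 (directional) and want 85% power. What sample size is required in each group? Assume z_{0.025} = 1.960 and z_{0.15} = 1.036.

Cohen's d = |M₁ − M₂| / SD_pooled = |59.2 − 47.5| / 11.5 = 11.7 / 11.5 = 1.017.
For two independent groups with equal n: n = 2·((z_{α} + z_β) / d)².
z_{α} + z_β = 1.960 + 1.036 = 2.996.
n = 2 × (2.996 / 1.017)² = 2 × 2.946² = 2 × 8.68 = 17.4.
Round up to the next whole participant.

n = 18 per group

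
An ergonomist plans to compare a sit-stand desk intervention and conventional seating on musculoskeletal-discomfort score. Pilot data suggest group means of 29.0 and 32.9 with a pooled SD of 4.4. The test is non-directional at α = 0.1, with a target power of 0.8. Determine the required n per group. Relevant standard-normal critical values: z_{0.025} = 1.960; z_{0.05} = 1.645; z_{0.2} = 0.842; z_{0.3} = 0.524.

Cohen's d = |M₁ − M₂| / SD_pooled = |29.0 − 32.9| / 4.4 = 3.9 / 4.4 = 0.886.
For two independent groups with equal n: n = 2·((z_{α/2} + z_β) / d)².
z_{α/2} + z_β = 1.645 + 0.842 = 2.487.
n = 2 × (2.487 / 0.886)² = 2 × 2.807² = 2 × 7.88 = 15.8.
Round up to the next whole participant.

n = 16 per group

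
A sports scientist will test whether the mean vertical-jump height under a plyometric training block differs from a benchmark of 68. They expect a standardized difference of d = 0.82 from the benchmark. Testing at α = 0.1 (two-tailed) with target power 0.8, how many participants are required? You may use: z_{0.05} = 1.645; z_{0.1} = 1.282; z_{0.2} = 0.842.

For a one-sample test: n = ((z_{α/2} + z_β) / d)².
z_{α/2} + z_β = 1.645 + 0.842 = 2.487.
n = (2.487 / 0.82)² = 3.033² = 9.20.
Round up.

n = 10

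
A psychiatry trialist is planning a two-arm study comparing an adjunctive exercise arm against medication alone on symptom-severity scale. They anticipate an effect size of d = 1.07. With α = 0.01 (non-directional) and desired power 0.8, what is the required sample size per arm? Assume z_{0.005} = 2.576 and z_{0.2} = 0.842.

n = 21 per group

For two independent groups with equal n: n = 2·((z_{α/2} + z_β) / d)².
z_{α/2} + z_β = 2.576 + 0.842 = 3.418.
n = 2 × (3.418 / 1.07)² = 2 × 3.194² = 2 × 10.20 = 20.4.
Round up to the next whole participant.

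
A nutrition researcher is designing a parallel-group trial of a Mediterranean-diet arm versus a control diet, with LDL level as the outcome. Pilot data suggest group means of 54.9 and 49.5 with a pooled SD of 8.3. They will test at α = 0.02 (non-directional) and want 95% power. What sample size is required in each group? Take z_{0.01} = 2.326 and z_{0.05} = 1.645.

n = 75 per group

Cohen's d = |M₁ − M₂| / SD_pooled = |54.9 − 49.5| / 8.3 = 5.4 / 8.3 = 0.651.
For two independent groups with equal n: n = 2·((z_{α/2} + z_β) / d)².
z_{α/2} + z_β = 2.326 + 1.645 = 3.971.
n = 2 × (3.971 / 0.651)² = 2 × 6.100² = 2 × 37.21 = 74.4.
Round up to the next whole participant.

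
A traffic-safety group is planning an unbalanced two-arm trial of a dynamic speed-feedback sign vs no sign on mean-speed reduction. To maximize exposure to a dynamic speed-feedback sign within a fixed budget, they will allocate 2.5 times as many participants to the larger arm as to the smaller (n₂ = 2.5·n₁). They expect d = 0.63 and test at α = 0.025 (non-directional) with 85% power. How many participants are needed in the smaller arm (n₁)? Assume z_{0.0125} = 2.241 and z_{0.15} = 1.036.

n₁ = 38

With allocation ratio k = n₂/n₁ = 2.5, Var(x̄₁−x̄₂) = σ²(1/n₁ + 1/(k·n₁)) = σ²·(k+1)/(k·n₁).
So n₁ = (1 + 1/k)·((z_{α/2} + z_β)/d)² = 1.400 × (3.277/0.63)².
n₁ = 1.400 × 27.06 = 37.9.
Round up: n₁ = 38, giving n₂ = 2.5 × 38 = 95.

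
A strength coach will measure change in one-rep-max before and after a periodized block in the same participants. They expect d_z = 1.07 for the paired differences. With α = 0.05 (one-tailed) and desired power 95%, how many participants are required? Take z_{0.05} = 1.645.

For a paired (one-sample on differences) test: n = ((z_{α} + z_β) / d)².
z_{α} + z_β = 1.645 + 1.645 = 3.290.
n = (3.290 / 1.07)² = 3.075² = 9.45.
Round up.

n = 10 pairs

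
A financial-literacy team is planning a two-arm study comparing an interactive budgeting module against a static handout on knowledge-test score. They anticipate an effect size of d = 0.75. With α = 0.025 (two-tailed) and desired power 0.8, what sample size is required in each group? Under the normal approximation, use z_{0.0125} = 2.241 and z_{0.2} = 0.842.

For two independent groups with equal n: n = 2·((z_{α/2} + z_β) / d)².
z_{α/2} + z_β = 2.241 + 0.842 = 3.083.
n = 2 × (3.083 / 0.75)² = 2 × 4.111² = 2 × 16.90 = 33.8.
Round up to the next whole participant.

n = 34 per group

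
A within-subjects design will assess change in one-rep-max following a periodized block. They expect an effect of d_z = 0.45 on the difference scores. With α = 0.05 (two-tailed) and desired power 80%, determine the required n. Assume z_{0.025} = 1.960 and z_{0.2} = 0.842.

n = 39 pairs

For a paired (one-sample on differences) test: n = ((z_{α/2} + z_β) / d)².
z_{α/2} + z_β = 1.960 + 0.842 = 2.802.
n = (2.802 / 0.45)² = 6.227² = 38.77.
Round up.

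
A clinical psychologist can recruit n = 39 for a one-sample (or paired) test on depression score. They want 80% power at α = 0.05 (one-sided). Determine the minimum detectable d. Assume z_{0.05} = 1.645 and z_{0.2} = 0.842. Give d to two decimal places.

d_min ≈ 0.40

For a single sample (or paired design) of n = 39: d_min = (z_{α} + z_β)/√n.
z-sum = 1.645 + 0.842 = 2.487.
d_min = 2.487 / √39 = 2.487 / 6.245 = 0.398.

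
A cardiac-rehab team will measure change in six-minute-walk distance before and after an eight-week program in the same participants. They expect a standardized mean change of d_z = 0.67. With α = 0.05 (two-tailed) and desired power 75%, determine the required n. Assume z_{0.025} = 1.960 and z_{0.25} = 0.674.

For a paired (one-sample on differences) test: n = ((z_{α/2} + z_β) / d)².
z_{α/2} + z_β = 1.960 + 0.674 = 2.634.
n = (2.634 / 0.67)² = 3.931² = 15.46.
Round up.

n = 16 pairs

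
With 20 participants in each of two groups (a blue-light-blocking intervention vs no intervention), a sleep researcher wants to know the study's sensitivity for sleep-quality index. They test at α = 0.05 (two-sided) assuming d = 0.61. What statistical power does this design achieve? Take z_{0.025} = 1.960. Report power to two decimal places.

power ≈ 0.49

For two equal groups, power = Φ(d·√(n/2) − z_{α/2}).
d·√(n/2) = 0.61 × √(20/2) = 0.61 × 3.162 = 1.929.
z_β = 1.929 − 1.960 = -0.031.
Power = Φ(-0.031) = 0.488.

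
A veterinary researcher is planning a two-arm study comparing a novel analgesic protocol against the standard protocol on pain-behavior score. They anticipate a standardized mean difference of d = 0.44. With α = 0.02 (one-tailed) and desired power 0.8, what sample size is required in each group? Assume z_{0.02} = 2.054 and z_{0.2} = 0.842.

For two independent groups with equal n: n = 2·((z_{α} + z_β) / d)².
z_{α} + z_β = 2.054 + 0.842 = 2.896.
n = 2 × (2.896 / 0.44)² = 2 × 6.582² = 2 × 43.32 = 86.6.
Round up to the next whole participant.

n = 87 per group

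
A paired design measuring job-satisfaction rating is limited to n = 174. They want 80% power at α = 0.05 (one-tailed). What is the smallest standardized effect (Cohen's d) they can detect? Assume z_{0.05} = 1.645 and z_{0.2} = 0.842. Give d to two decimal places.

d_min ≈ 0.19

For a single sample (or paired design) of n = 174: d_min = (z_{α} + z_β)/√n.
z-sum = 1.645 + 0.842 = 2.487.
d_min = 2.487 / √174 = 2.487 / 13.191 = 0.189.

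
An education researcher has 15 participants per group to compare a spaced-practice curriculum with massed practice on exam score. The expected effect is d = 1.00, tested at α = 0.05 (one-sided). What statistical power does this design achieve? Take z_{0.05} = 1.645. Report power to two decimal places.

power ≈ 0.86

For two equal groups, power = Φ(d·√(n/2) − z_{α}).
d·√(n/2) = 1.00 × √(15/2) = 1.00 × 2.739 = 2.739.
z_β = 2.739 − 1.645 = 1.094.
Power = Φ(1.094) = 0.863.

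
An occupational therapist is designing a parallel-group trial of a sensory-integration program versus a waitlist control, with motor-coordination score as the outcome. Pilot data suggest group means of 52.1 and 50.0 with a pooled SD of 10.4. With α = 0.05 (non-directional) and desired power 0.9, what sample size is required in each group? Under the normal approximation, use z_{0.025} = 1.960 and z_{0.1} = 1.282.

n = 516 per group

Cohen's d = |M₁ − M₂| / SD_pooled = |52.1 − 50.0| / 10.4 = 2.1 / 10.4 = 0.202.
For two independent groups with equal n: n = 2·((z_{α/2} + z_β) / d)².
z_{α/2} + z_β = 1.960 + 1.282 = 3.242.
n = 2 × (3.242 / 0.202)² = 2 × 16.050² = 2 × 257.59 = 515.2.
Round up to the next whole participant.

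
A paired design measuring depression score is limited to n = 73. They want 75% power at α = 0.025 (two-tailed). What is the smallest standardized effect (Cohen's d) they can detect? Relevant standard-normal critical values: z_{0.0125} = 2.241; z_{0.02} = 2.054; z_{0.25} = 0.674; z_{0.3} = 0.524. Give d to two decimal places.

For a single sample (or paired design) of n = 73: d_min = (z_{α/2} + z_β)/√n.
z-sum = 2.241 + 0.674 = 2.915.
d_min = 2.915 / √73 = 2.915 / 8.544 = 0.341.

d_min ≈ 0.34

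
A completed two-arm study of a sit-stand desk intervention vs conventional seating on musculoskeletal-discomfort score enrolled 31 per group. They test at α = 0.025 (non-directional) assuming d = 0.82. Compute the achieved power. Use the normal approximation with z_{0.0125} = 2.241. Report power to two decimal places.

power ≈ 0.84

For two equal groups, power = Φ(d·√(n/2) − z_{α/2}).
d·√(n/2) = 0.82 × √(31/2) = 0.82 × 3.937 = 3.228.
z_β = 3.228 − 2.241 = 0.987.
Power = Φ(0.987) = 0.838.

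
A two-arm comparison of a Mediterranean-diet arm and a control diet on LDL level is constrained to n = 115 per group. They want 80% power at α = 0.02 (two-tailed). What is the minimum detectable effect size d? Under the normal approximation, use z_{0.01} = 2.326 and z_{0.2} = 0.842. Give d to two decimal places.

For two independent groups of n = 115 each: d_min = (z_{α/2} + z_β)·√(2/n).
z-sum = 2.326 + 0.842 = 3.168.
d_min = 3.168 × √(2/115) = 3.168 × 0.1319 = 0.418.

d_min ≈ 0.42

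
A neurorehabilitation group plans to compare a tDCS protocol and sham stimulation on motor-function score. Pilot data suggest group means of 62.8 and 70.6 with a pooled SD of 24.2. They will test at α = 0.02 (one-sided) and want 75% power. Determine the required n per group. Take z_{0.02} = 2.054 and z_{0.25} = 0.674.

n = 144 per group

Cohen's d = |M₁ − M₂| / SD_pooled = |62.8 − 70.6| / 24.2 = 7.8 / 24.2 = 0.322.
For two independent groups with equal n: n = 2·((z_{α} + z_β) / d)².
z_{α} + z_β = 2.054 + 0.674 = 2.728.
n = 2 × (2.728 / 0.322)² = 2 × 8.472² = 2 × 71.78 = 143.6.
Round up to the next whole participant.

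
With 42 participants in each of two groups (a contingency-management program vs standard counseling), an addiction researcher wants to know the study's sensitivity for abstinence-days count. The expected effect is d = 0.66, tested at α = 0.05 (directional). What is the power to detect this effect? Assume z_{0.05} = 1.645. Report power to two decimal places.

For two equal groups, power = Φ(d·√(n/2) − z_{α}).
d·√(n/2) = 0.66 × √(42/2) = 0.66 × 4.583 = 3.024.
z_β = 3.024 − 1.645 = 1.379.
Power = Φ(1.379) = 0.916.

power ≈ 0.92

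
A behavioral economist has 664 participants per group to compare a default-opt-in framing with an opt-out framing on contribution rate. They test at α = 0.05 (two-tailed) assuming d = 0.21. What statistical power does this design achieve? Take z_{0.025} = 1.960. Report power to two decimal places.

power ≈ 0.97

For two equal groups, power = Φ(d·√(n/2) − z_{α/2}).
d·√(n/2) = 0.21 × √(664/2) = 0.21 × 18.221 = 3.826.
z_β = 3.826 − 1.960 = 1.866.
Power = Φ(1.866) = 0.969.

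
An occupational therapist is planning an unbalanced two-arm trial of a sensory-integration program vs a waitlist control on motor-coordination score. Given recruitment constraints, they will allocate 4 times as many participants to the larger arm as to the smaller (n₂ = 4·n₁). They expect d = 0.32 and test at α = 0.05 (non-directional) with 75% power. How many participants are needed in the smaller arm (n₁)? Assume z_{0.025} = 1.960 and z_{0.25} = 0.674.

With allocation ratio k = n₂/n₁ = 4, Var(x̄₁−x̄₂) = σ²(1/n₁ + 1/(k·n₁)) = σ²·(k+1)/(k·n₁).
So n₁ = (1 + 1/k)·((z_{α/2} + z_β)/d)² = 1.250 × (2.634/0.32)².
n₁ = 1.250 × 67.75 = 84.7.
Round up: n₁ = 85, giving n₂ = 4 × 85 = 340.

n₁ = 85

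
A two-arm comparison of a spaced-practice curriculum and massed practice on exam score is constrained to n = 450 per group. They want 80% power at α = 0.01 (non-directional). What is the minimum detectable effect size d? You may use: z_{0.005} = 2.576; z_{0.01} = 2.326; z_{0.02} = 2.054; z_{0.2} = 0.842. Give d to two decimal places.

For two independent groups of n = 450 each: d_min = (z_{α/2} + z_β)·√(2/n).
z-sum = 2.576 + 0.842 = 3.418.
d_min = 3.418 × √(2/450) = 3.418 × 0.0667 = 0.228.

d_min ≈ 0.23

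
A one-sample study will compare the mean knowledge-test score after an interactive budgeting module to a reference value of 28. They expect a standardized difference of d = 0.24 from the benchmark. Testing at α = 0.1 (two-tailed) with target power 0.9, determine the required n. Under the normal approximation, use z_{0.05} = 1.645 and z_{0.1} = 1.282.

For a one-sample test: n = ((z_{α/2} + z_β) / d)².
z_{α/2} + z_β = 1.645 + 1.282 = 2.927.
n = (2.927 / 0.24)² = 12.196² = 148.74.
Round up.

n = 149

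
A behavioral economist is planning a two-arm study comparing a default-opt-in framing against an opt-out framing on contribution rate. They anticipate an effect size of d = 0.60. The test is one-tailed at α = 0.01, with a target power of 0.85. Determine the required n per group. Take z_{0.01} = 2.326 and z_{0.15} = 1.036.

n = 63 per group

For two independent groups with equal n: n = 2·((z_{α} + z_β) / d)².
z_{α} + z_β = 2.326 + 1.036 = 3.362.
n = 2 × (3.362 / 0.60)² = 2 × 5.603² = 2 × 31.40 = 62.8.
Round up to the next whole participant.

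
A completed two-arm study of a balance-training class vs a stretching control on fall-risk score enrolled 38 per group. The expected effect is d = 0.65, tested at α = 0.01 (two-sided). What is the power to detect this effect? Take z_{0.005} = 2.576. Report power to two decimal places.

For two equal groups, power = Φ(d·√(n/2) − z_{α/2}).
d·√(n/2) = 0.65 × √(38/2) = 0.65 × 4.359 = 2.833.
z_β = 2.833 − 2.576 = 0.257.
Power = Φ(0.257) = 0.602.

power ≈ 0.60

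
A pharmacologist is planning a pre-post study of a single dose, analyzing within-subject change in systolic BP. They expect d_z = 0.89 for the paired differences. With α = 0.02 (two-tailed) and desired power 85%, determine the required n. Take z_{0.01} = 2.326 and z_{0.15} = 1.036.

For a paired (one-sample on differences) test: n = ((z_{α/2} + z_β) / d)².
z_{α/2} + z_β = 2.326 + 1.036 = 3.362.
n = (3.362 / 0.89)² = 3.778² = 14.27.
Round up.

n = 15 pairs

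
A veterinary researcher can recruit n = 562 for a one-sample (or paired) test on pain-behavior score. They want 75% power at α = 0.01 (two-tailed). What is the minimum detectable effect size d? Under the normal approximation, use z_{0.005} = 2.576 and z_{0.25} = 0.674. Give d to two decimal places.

d_min ≈ 0.14

For a single sample (or paired design) of n = 562: d_min = (z_{α/2} + z_β)/√n.
z-sum = 2.576 + 0.674 = 3.250.
d_min = 3.250 / √562 = 3.250 / 23.707 = 0.137.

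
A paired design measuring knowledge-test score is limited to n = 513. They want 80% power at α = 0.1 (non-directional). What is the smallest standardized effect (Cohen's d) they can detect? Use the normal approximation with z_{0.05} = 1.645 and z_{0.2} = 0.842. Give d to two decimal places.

For a single sample (or paired design) of n = 513: d_min = (z_{α/2} + z_β)/√n.
z-sum = 1.645 + 0.842 = 2.487.
d_min = 2.487 / √513 = 2.487 / 22.650 = 0.110.

d_min ≈ 0.11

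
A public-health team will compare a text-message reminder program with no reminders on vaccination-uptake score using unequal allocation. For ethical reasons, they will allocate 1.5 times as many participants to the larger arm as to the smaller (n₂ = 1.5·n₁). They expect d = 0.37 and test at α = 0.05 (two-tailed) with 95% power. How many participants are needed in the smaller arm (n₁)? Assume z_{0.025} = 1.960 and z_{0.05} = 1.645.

n₁ = 159

With allocation ratio k = n₂/n₁ = 1.5, Var(x̄₁−x̄₂) = σ²(1/n₁ + 1/(k·n₁)) = σ²·(k+1)/(k·n₁).
So n₁ = (1 + 1/k)·((z_{α/2} + z_β)/d)² = 1.667 × (3.605/0.37)².
n₁ = 1.667 × 94.93 = 158.2.
Round up: n₁ = 159, giving n₂ = ⌈1.5 × 159⌉ = ⌈238.5⌉ = 239.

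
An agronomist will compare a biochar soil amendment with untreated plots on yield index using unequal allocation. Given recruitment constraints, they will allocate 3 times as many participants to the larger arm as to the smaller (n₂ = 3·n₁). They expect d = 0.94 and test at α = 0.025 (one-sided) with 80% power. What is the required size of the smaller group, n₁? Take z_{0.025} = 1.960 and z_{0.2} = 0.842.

n₁ = 12

With allocation ratio k = n₂/n₁ = 3, Var(x̄₁−x̄₂) = σ²(1/n₁ + 1/(k·n₁)) = σ²·(k+1)/(k·n₁).
So n₁ = (1 + 1/k)·((z_{α} + z_β)/d)² = 1.333 × (2.802/0.94)².
n₁ = 1.333 × 8.89 = 11.8.
Round up: n₁ = 12, giving n₂ = 3 × 12 = 36.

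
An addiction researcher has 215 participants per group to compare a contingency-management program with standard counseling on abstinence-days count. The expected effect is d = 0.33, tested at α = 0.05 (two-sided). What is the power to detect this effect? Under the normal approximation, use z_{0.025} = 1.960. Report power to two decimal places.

For two equal groups, power = Φ(d·√(n/2) − z_{α/2}).
d·√(n/2) = 0.33 × √(215/2) = 0.33 × 10.368 = 3.422.
z_β = 3.422 − 1.960 = 1.462.
Power = Φ(1.462) = 0.928.

power ≈ 0.93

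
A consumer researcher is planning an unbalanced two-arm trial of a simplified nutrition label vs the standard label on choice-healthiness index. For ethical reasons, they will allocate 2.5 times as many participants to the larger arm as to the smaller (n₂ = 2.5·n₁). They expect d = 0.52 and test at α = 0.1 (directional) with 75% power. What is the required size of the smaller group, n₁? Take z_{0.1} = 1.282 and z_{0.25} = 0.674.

With allocation ratio k = n₂/n₁ = 2.5, Var(x̄₁−x̄₂) = σ²(1/n₁ + 1/(k·n₁)) = σ²·(k+1)/(k·n₁).
So n₁ = (1 + 1/k)·((z_{α} + z_β)/d)² = 1.400 × (1.956/0.52)².
n₁ = 1.400 × 14.15 = 19.8.
Round up: n₁ = 20, giving n₂ = 2.5 × 20 = 50.

n₁ = 20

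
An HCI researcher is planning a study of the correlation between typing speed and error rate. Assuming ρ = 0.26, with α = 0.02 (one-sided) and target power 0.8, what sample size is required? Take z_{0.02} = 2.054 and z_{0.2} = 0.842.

n = 122

Fisher's z: C = ½·ln((1+r)/(1−r)) = ½·ln(1.7027) = 0.2661.
n = ((z_{α} + z_β)/C)² + 3.
(2.054 + 0.842) / 0.2661 = 2.896 / 0.2661 = 10.883.
n = 10.883² + 3 = 118.44 + 3 = 121.4.
Round up.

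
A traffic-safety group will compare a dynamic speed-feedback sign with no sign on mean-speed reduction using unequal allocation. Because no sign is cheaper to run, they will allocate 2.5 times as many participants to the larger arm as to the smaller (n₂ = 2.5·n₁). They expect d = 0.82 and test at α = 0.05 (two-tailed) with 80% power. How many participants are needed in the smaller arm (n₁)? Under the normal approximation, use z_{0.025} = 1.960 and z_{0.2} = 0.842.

With allocation ratio k = n₂/n₁ = 2.5, Var(x̄₁−x̄₂) = σ²(1/n₁ + 1/(k·n₁)) = σ²·(k+1)/(k·n₁).
So n₁ = (1 + 1/k)·((z_{α/2} + z_β)/d)² = 1.400 × (2.802/0.82)².
n₁ = 1.400 × 11.68 = 16.3.
Round up: n₁ = 17, giving n₂ = ⌈2.5 × 17⌉ = ⌈42.5⌉ = 43.

n₁ = 17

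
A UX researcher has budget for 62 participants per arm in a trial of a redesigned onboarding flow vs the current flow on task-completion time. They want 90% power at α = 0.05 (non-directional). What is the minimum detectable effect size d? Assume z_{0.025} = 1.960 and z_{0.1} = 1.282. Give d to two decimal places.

d_min ≈ 0.58

For two independent groups of n = 62 each: d_min = (z_{α/2} + z_β)·√(2/n).
z-sum = 1.960 + 1.282 = 3.242.
d_min = 3.242 × √(2/62) = 3.242 × 0.1796 = 0.582.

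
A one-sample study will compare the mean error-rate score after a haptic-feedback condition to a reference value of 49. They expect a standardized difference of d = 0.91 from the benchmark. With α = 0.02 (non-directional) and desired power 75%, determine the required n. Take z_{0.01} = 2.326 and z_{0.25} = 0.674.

For a one-sample test: n = ((z_{α/2} + z_β) / d)².
z_{α/2} + z_β = 2.326 + 0.674 = 3.000.
n = (3.000 / 0.91)² = 3.297² = 10.87.
Round up.

n = 11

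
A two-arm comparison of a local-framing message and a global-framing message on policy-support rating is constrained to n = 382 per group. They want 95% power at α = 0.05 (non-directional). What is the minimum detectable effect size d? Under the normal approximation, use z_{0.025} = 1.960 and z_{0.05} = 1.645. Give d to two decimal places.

For two independent groups of n = 382 each: d_min = (z_{α/2} + z_β)·√(2/n).
z-sum = 1.960 + 1.645 = 3.605.
d_min = 3.605 × √(2/382) = 3.605 × 0.0724 = 0.261.

d_min ≈ 0.26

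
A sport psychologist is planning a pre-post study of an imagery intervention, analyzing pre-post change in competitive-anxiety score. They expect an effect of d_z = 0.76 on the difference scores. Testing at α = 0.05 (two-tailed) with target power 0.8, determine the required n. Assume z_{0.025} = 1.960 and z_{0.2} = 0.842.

n = 14 pairs

For a paired (one-sample on differences) test: n = ((z_{α/2} + z_β) / d)².
z_{α/2} + z_β = 1.960 + 0.842 = 2.802.
n = (2.802 / 0.76)² = 3.687² = 13.59.
Round up.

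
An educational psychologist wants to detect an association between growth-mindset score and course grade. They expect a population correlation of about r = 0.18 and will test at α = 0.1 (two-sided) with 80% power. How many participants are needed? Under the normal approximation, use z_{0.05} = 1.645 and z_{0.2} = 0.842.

Fisher's z: C = ½·ln((1+r)/(1−r)) = ½·ln(1.4390) = 0.1820.
n = ((z_{α/2} + z_β)/C)² + 3.
(1.645 + 0.842) / 0.1820 = 2.487 / 0.1820 = 13.665.
n = 13.665² + 3 = 186.73 + 3 = 189.7.
Round up.

n = 190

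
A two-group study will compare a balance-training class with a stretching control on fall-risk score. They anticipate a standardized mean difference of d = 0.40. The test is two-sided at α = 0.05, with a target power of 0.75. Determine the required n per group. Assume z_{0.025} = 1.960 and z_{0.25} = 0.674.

For two independent groups with equal n: n = 2·((z_{α/2} + z_β) / d)².
z_{α/2} + z_β = 1.960 + 0.674 = 2.634.
n = 2 × (2.634 / 0.40)² = 2 × 6.585² = 2 × 43.36 = 86.7.
Round up to the next whole participant.

n = 87 per group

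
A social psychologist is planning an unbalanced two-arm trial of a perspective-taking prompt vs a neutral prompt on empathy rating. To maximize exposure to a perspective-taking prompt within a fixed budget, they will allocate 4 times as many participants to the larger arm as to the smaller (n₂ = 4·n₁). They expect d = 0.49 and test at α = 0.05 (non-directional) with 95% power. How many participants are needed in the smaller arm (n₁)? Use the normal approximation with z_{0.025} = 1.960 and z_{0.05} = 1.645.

With allocation ratio k = n₂/n₁ = 4, Var(x̄₁−x̄₂) = σ²(1/n₁ + 1/(k·n₁)) = σ²·(k+1)/(k·n₁).
So n₁ = (1 + 1/k)·((z_{α/2} + z_β)/d)² = 1.250 × (3.605/0.49)².
n₁ = 1.250 × 54.13 = 67.7.
Round up: n₁ = 68, giving n₂ = 4 × 68 = 272.

n₁ = 68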